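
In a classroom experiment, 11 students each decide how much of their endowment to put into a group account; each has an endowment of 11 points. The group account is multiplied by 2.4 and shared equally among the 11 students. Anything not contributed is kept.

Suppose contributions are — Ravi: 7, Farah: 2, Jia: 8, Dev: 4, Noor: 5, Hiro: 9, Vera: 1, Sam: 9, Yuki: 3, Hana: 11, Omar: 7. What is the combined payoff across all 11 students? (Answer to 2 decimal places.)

213.40 points

Total contributed: 7 + 2 + 8 + 4 + 5 + 9 + 1 + 9 + 3 + 11 + 7 = 66; total kept: 11 × 11 − 66 = 55.
The group account pays out 2.4 × 66 = 158.40 in aggregate.
Group total = 55 + 158.40 = 213.40.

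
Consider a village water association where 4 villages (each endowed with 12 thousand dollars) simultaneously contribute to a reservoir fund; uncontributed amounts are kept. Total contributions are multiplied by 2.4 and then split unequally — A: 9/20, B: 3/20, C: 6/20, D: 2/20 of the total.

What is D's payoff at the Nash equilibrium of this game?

For player j, contributing a unit is worthwhile iff 2.4 × (j's share) ≥ 1, i.e. iff j's share is at least 0.4167.
Only A (9/20) clears that bar, contributing 12; the remaining 3 contribute 0. Total contributed: 12.
D keeps 12 and receives 2.4 × 12 × 2/20 = 2.88 from the reservoir fund, for a payoff of 14.88.

14.88 thousand dollars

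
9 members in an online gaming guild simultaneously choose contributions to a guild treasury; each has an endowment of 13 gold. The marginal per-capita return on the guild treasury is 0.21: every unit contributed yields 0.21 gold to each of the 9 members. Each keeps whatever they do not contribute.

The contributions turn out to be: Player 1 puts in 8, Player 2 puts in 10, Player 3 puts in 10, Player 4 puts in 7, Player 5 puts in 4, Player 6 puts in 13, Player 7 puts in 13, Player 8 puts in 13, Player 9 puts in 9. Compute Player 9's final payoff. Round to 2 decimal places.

22.27 gold

Total contributed: 8 + 10 + 10 + 7 + 4 + 13 + 13 + 13 + 9 = 87.
Each receives 0.21 × 87 = 18.27 from the guild treasury.
Player 9 keeps 13 − 9 = 4, so Player 9's payoff is 4 + 18.27 = 22.27.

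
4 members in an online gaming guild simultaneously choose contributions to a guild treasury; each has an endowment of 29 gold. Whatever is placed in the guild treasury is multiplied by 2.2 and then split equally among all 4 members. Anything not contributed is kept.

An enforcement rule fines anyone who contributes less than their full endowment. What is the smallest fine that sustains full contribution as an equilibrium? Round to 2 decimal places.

Given the others contribute fully, the best deviation is to contribute 0 (any partial contribution still incurs the fine and gives up units whose private return 0.5500 is below 1).
Deviating from 29 to 0 saves 29 gold but forfeits the deviator's share of the drop in the guild treasury: 2.2/4 × 29 = 15.95.
So the deviation gain is 29 − 15.95 = 13.05, and the fine must be at least 13.05 gold to wipe it out.

13.05 gold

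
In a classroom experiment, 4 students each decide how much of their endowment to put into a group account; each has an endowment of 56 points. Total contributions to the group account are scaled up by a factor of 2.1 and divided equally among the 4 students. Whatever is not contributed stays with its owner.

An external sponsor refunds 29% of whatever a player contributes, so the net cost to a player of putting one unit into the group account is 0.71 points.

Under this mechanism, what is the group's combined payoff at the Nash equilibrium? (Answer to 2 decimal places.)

224.00 points

Even with the mechanism, each unit contributed returns only (2.1/4) / 0.71 = 0.7394 per unit of net cost, so contributing nothing is still dominant.
Everyone keeps their endowment and the group total is 4 × 56 = 224.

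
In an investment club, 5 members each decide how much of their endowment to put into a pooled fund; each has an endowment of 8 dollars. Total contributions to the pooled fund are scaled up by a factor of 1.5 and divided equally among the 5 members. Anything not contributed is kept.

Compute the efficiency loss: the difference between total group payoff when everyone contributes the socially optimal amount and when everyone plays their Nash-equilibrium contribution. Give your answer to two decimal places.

Each contributed unit returns 1.5/5 = 0.3000 to its contributor — below 1 — so contributing 0 is dominant for every player. At the Nash equilibrium everyone keeps their 8, and the group total is 5 × 8 = 40.
Each contributed unit returns 1.500 to the group as a whole (0.3000 to each of 5 players), which exceeds 1, so the social optimum is full contribution: group total = 1.500 × 40 = 60.00.
Efficiency loss = 60.00 − 40 = 20.00.

20.00 dollars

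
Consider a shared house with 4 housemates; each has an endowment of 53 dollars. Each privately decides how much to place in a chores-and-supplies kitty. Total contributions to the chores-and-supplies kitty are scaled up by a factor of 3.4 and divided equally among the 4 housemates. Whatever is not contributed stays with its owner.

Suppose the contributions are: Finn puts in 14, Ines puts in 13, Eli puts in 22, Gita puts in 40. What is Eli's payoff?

106.65 dollars

Total contributed: 14 + 13 + 22 + 40 = 89.
Each receives 3.4 × 89 / 4 = 75.65 from the chores-and-supplies kitty.
Eli keeps 53 − 22 = 31, so Eli's payoff is 31 + 75.65 = 106.65.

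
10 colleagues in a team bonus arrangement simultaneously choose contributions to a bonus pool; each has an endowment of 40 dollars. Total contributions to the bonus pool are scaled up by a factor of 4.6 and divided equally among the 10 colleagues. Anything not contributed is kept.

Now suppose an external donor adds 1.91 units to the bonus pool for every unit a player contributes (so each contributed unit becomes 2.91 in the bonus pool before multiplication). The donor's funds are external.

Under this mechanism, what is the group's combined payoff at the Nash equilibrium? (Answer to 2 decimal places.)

The effective private return per unit is now 4.6 × 2.91 / 10 = 1.3386 > 1, so every player's dominant strategy flips to full contribution.
At the Nash equilibrium everyone contributes 40. Group total payoff = 4.6 × 2.91 × 400 = 5354.40.

5354.40 dollars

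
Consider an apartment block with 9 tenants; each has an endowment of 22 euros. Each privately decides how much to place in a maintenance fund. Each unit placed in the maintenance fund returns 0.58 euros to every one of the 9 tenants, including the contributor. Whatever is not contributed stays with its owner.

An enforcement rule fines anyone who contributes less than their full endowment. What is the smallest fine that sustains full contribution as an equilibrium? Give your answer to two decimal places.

Given the others contribute fully, the best deviation is to contribute 0 (any partial contribution still incurs the fine and gives up units whose private return 0.58 is below 1).
Deviating from 22 to 0 saves 22 euros but forfeits the deviator's share of the drop in the maintenance fund: 0.58 × 22 = 12.76.
So the deviation gain is 22 − 12.76 = 9.24, and the fine must be at least 9.24 euros to wipe it out.

9.24 euros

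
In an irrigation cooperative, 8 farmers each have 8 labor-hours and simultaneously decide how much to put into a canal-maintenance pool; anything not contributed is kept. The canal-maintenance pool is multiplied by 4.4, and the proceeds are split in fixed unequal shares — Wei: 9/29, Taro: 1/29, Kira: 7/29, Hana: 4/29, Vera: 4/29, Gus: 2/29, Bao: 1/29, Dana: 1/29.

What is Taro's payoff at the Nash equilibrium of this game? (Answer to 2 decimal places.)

10.43 labor-hours

Player j's private return per contributed unit is 4.4 × (j's share). Contributing is weakly dominant for j when that share is at least 1/4.4 = 0.2273, and contributing 0 is dominant otherwise.
Wei and Kira clear that bar, contributing 8 each; the remaining 6 contribute 0. Total contributed: 16.
Taro keeps 8 and receives 4.4 × 16 × 1/29 = 2.43 from the canal-maintenance pool, for a payoff of 10.43.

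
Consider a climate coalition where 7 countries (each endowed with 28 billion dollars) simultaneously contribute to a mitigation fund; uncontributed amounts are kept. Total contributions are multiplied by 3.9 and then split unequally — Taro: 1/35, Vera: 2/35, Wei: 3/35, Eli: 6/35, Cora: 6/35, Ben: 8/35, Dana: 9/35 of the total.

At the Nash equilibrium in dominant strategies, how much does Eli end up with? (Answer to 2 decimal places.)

A player with share s gets back 3.9·s per unit contributed, so full contribution is dominant for anyone with s > 1/3.9 = 0.2564 and zero contribution is dominant for anyone below.
The only share above 0.2564 is Dana's 9/35, contributing 28; the remaining 6 contribute 0. Total contributed: 28.
Eli keeps 28 and receives 3.9 × 28 × 6/35 = 18.72 from the mitigation fund, for a payoff of 46.72.

46.72 billion dollars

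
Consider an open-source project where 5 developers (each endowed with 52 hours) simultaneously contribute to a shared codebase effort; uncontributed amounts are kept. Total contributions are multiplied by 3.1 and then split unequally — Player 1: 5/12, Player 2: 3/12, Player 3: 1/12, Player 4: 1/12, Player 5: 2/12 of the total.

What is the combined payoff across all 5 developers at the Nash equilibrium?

369.20 hours

For player j, contributing a unit is worthwhile iff 3.1 × (j's share) ≥ 1, i.e. iff j's share is at least 0.3226.
Player 1 alone (share 5/12) is above the threshold, contributing 52; the remaining 4 contribute 0. Total contributed: 52.
The shared codebase effort pays out 3.1 × 52 = 161.20 in total (split across the unequal shares, but the aggregate is all that matters for the group sum).
The 4 free-riders keep 52 each, adding 208. Group total = 208 + 161.20 = 369.20.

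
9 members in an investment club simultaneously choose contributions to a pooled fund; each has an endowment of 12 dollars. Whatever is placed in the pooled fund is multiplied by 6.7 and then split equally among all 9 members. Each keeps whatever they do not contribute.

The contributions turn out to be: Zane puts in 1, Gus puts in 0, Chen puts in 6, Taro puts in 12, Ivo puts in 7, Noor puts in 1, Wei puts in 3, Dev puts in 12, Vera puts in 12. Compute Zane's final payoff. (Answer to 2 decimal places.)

Total contributed: 1 + 0 + 6 + 12 + 7 + 1 + 3 + 12 + 12 = 54.
Each receives 6.7 × 54 / 9 = 40.20 from the pooled fund.
Zane keeps 12 − 1 = 11, so Zane's payoff is 11 + 40.20 = 51.20.

51.20 dollars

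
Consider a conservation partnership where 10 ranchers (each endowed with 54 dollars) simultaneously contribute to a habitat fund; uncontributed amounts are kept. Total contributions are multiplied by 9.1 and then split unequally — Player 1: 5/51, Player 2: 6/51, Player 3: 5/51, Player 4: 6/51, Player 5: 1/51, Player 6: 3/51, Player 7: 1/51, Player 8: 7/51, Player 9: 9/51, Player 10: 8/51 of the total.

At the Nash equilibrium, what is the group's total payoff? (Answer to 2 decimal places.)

For player j, contributing a unit is worthwhile iff 9.1 × (j's share) ≥ 1, i.e. iff j's share is at least 0.1099.
The shares above 0.1099 belong to Player 2, Player 4, Player 8, Player 9 and Player 10, contributing 54 each; the remaining 5 contribute 0. Total contributed: 270.
The habitat fund pays out 9.1 × 270 = 2457.00 in total (split across the unequal shares, but the aggregate is all that matters for the group sum).
The 5 free-riders keep 54 each, adding 270. Group total = 270 + 2457.00 = 2727.00.

2727.00 dollars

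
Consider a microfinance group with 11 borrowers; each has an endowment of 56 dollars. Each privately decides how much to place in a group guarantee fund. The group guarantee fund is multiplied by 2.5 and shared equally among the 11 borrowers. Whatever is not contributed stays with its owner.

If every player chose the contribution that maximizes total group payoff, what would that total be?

Each contributed unit returns 2.500 to the group as a whole (0.2273 to each of 11 players), which exceeds 1, so the social optimum is full contribution: group total = 2.500 × 616 = 1540.00.

1540.00 dollars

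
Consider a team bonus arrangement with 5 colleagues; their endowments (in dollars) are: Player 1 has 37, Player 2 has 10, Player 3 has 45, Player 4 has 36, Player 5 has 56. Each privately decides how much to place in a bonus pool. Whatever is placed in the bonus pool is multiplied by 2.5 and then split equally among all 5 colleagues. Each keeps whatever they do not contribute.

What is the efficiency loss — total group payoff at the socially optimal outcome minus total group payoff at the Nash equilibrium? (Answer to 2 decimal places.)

276.00 dollars

The private return per contributed unit is 2.5/5 = 0.5000 < 1 for every player regardless of endowment, so the Nash equilibrium is zero contribution and the group total is Σ E_j = 37 + 10 + 45 + 36 + 56 = 184.
Each contributed unit returns 2.500 to the group, so the social optimum is full contribution by everyone: group total = 2.500 × 184 = 460.00.
Efficiency loss = (2.500 − 1) × 184 = 276.00.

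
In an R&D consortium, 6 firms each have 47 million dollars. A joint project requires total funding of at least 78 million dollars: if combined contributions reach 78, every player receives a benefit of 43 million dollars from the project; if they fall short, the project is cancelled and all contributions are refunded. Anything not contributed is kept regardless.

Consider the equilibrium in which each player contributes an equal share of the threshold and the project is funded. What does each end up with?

77 million dollars

Equal share of the threshold: 78/6 = 13.
At this profile no one gains by cutting their contribution: any cut drops the total below 78, the project is cancelled, contributions are refunded, and the deviator ends with 47, which is less than 47 − 13 + 43 = 77. Contributing more than 13 just wastes the excess. So contributing exactly 13 is a best response.
Each player's payoff: 47 − 13 + 43 = 77.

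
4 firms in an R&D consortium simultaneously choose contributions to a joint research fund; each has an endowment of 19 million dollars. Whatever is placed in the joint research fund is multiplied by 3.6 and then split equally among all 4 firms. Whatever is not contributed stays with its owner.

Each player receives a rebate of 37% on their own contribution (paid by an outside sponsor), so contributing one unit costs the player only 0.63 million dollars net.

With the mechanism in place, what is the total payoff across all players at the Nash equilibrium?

Under the mechanism each unit contributed yields (3.6/4) / 0.63 = 1.4286 back to its contributor per unit of net cost, which exceeds 1, making full contribution the dominant choice for everyone.
At the Nash equilibrium everyone contributes 19. Group total payoff = 4 × (19 × 0.37 + 3.6 × 19) = 301.72.

301.72 million dollars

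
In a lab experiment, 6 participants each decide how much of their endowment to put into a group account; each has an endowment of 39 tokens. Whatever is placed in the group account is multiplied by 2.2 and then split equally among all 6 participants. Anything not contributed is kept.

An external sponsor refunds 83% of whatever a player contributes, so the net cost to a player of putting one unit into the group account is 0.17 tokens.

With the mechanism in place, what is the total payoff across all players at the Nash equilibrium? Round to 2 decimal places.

709.02 tokens

The effective private return per unit is now (2.2/6) / 0.17 = 2.1569 > 1, so every player's dominant strategy flips to full contribution.
So the Nash equilibrium is full contribution by all 6; the group earns 6 × (39 × 0.83 + 2.2 × 39) = 709.02.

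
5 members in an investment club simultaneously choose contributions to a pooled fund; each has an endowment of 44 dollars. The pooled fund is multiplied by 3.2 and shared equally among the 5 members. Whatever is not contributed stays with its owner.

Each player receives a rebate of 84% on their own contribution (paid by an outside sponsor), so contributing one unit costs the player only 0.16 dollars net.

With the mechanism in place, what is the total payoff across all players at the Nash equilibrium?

With the mechanism, a contributed unit returns (3.2/5) / 0.16 = 4.0000 per unit of net cost to the contributor — now above 1 — so contributing fully is weakly dominant for every player.
At the Nash equilibrium everyone contributes 44. Group total payoff = 5 × (44 × 0.84 + 3.2 × 44) = 888.80.

888.80 dollars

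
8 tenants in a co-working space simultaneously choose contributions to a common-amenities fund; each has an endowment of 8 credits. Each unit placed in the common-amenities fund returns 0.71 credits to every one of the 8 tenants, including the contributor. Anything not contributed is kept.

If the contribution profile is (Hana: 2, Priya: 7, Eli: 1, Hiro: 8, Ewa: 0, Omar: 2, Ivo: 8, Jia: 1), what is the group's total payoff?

199.72 credits

Total contributed: 2 + 7 + 1 + 8 + 0 + 2 + 8 + 1 = 29; total kept: 8 × 8 − 29 = 35.
The common-amenities fund pays out 0.71 × 8 × 29 = 164.72 in aggregate.
Group total = 35 + 164.72 = 199.72.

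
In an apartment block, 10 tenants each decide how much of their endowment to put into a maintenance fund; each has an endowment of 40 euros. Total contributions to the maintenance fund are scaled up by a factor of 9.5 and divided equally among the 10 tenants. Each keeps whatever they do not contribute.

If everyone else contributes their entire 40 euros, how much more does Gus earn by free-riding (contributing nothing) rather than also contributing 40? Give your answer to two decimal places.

Switching from a contribution of 40 to 0 lets Gus keep an extra 40 euros, but lowers the maintenance fund by 40, which costs Gus their own share of that drop: 9.5/10 × 40 = 38.00.
Net gain = 40 − 38.00 = 2.00. The private return per contributed unit (0.9500) is below 1, so free-riding is indeed the best response regardless of what the others do.

2.00 euros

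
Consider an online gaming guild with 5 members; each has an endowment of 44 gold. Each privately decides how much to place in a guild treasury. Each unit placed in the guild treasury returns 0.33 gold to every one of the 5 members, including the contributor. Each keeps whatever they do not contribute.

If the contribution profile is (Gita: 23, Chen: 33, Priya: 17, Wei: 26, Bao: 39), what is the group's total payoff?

309.70 gold

Total contributed: 23 + 33 + 17 + 26 + 39 = 138; total kept: 5 × 44 − 138 = 82.
The guild treasury pays out 0.33 × 5 × 138 = 227.70 in aggregate.
Group total = 82 + 227.70 = 309.70.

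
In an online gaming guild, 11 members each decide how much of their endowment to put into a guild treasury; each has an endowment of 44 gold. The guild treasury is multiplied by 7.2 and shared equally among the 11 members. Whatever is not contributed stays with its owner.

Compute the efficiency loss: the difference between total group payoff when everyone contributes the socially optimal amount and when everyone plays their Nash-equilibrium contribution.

3000.80 gold

Each contributed unit returns 7.2/11 = 0.6545 to its contributor — below 1 — so contributing 0 is dominant for every player. At the Nash equilibrium everyone keeps their 44, and the group total is 11 × 44 = 484.
Each contributed unit returns 7.200 to the group as a whole (0.6545 to each of 11 players), which exceeds 1, so the social optimum is full contribution: group total = 7.200 × 484 = 3484.80.
Efficiency loss = 3484.80 − 484 = 3000.80.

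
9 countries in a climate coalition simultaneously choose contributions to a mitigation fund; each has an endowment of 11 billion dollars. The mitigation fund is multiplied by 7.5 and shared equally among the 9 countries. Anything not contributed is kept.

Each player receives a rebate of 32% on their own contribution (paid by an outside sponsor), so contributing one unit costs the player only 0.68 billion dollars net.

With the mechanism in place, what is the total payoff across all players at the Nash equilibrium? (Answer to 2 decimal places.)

The effective private return per unit is now (7.5/9) / 0.68 = 1.2255 > 1, so every player's dominant strategy flips to full contribution.
So the Nash equilibrium is full contribution by all 9; the group earns 9 × (11 × 0.32 + 7.5 × 11) = 774.18.

774.18 billion dollars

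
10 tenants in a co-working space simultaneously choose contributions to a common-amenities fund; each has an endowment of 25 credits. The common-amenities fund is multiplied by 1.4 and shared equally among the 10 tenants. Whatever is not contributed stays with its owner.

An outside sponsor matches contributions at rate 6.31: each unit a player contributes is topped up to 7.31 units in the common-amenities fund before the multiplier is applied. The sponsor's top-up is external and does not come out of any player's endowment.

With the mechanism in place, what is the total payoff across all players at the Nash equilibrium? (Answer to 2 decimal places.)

2558.50 credits

With the mechanism, a contributed unit returns 1.4 × 7.31 / 10 = 1.0234 per unit of net cost to the contributor — now above 1 — so contributing fully is weakly dominant for every player.
So the Nash equilibrium is full contribution by all 10; the group earns 1.4 × 7.31 × 250 = 2558.50.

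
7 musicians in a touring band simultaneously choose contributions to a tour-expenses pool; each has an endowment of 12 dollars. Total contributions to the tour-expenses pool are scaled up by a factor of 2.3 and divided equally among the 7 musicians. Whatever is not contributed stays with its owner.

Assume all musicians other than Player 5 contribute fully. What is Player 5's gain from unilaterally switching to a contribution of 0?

8.06 dollars

Switching from a contribution of 12 to 0 lets Player 5 keep an extra 12 dollars, but lowers the tour-expenses pool by 12, which costs Player 5 their own share of that drop: 2.3/7 × 12 = 3.94.
Net gain = 12 − 3.94 = 8.06. The private return per contributed unit (0.3286) is below 1, so free-riding is indeed the best response regardless of what the others do.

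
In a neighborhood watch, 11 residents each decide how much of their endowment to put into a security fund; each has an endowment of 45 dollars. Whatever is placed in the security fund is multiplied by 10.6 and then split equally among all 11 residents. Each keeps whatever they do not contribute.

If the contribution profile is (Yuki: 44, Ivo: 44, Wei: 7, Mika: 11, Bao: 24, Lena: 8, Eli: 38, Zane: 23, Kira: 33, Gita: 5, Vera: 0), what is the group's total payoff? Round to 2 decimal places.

2770.20 dollars

Total contributed: 44 + 44 + 7 + 11 + 24 + 8 + 38 + 23 + 33 + 5 + 0 = 237; total kept: 11 × 45 − 237 = 258.
The security fund pays out 10.6 × 237 = 2512.20 in aggregate.
Group total = 258 + 2512.20 = 2770.20.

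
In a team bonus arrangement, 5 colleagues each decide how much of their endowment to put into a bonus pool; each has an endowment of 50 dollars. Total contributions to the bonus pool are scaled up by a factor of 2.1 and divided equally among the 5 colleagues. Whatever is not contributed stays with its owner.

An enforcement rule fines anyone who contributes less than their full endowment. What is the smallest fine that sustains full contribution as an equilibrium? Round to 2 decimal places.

29.00 dollars

Given the others contribute fully, the best deviation is to contribute 0 (any partial contribution still incurs the fine and gives up units whose private return 0.4200 is below 1).
Deviating from 50 to 0 saves 50 dollars but forfeits the deviator's share of the drop in the bonus pool: 2.1/5 × 50 = 21.00.
So the deviation gain is 50 − 21.00 = 29.00, and the fine must be at least 29.00 dollars to wipe it out.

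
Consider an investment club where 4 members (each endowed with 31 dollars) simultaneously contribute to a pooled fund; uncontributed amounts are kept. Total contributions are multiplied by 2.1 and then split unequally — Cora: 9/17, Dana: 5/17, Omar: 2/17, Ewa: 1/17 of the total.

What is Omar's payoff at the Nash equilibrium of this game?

A player with share s gets back 2.1·s per unit contributed, so full contribution is dominant for anyone with s > 1/2.1 = 0.4762 and zero contribution is dominant for anyone below.
Cora alone (share 9/17) is above the threshold, contributing 31; the remaining 3 contribute 0. Total contributed: 31.
Omar keeps 31 and receives 2.1 × 31 × 2/17 = 7.66 from the pooled fund, for a payoff of 38.66.

38.66 dollars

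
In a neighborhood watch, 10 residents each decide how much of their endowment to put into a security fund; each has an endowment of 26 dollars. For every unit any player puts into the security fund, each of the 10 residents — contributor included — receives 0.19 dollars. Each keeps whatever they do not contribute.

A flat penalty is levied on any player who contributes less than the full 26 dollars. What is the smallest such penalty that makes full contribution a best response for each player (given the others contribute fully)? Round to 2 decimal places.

21.06 dollars

Given the others contribute fully, the best deviation is to contribute 0 (any partial contribution still incurs the fine and gives up units whose private return 0.19 is below 1).
Deviating from 26 to 0 saves 26 dollars but forfeits the deviator's share of the drop in the security fund: 0.19 × 26 = 4.94.
So the deviation gain is 26 − 4.94 = 21.06, and the fine must be at least 21.06 dollars to wipe it out.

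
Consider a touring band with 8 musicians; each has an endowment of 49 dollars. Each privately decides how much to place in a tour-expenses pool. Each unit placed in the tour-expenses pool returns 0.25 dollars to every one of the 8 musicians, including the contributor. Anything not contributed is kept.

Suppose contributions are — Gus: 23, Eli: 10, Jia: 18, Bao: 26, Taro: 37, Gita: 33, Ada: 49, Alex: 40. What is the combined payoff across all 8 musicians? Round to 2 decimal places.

Total contributed: 23 + 10 + 18 + 26 + 37 + 33 + 49 + 40 = 236; total kept: 8 × 49 − 236 = 156.
The tour-expenses pool pays out 0.25 × 8 × 236 = 472.00 in aggregate.
Group total = 156 + 472.00 = 628.00.

628.00 dollars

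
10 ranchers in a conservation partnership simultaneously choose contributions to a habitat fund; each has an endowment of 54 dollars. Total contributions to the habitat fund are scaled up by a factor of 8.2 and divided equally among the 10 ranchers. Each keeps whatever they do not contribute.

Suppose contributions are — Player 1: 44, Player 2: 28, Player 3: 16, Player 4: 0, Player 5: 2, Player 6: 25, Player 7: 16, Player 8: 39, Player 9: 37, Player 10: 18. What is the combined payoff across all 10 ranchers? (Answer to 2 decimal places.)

2160.00 dollars

Total contributed: 44 + 28 + 16 + 0 + 2 + 25 + 16 + 39 + 37 + 18 = 225; total kept: 10 × 54 − 225 = 315.
The habitat fund pays out 8.2 × 225 = 1845.00 in aggregate.
Group total = 315 + 1845.00 = 2160.00.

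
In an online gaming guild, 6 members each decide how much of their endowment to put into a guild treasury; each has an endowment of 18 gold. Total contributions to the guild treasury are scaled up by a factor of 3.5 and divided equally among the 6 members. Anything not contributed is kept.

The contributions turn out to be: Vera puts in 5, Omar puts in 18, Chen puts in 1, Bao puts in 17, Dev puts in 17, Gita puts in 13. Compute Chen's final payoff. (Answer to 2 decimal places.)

Total contributed: 5 + 18 + 1 + 17 + 17 + 13 = 71.
Each receives 3.5 × 71 / 6 = 41.42 from the guild treasury.
Chen keeps 18 − 1 = 17, so Chen's payoff is 17 + 41.42 = 58.42.

58.42 gold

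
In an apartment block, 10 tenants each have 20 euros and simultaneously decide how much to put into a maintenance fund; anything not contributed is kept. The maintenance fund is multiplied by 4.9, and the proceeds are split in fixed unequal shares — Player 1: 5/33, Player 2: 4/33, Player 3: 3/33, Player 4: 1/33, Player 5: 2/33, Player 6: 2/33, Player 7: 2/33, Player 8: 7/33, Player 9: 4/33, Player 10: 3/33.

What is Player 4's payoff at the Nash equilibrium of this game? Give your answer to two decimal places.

22.97 euros

For player j, contributing a unit is worthwhile iff 4.9 × (j's share) ≥ 1, i.e. iff j's share is at least 0.2041.
Only Player 8 (7/33) clears that bar, contributing 20; the remaining 9 contribute 0. Total contributed: 20.
Player 4 keeps 20 and receives 4.9 × 20 × 1/33 = 2.97 from the maintenance fund, for a payoff of 22.97.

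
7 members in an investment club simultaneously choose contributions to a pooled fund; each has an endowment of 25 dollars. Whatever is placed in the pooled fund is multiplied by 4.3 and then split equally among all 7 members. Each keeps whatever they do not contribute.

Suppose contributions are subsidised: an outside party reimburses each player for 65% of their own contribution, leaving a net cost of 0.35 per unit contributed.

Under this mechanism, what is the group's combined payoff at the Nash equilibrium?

866.25 dollars

With the mechanism, a contributed unit returns (4.3/7) / 0.35 = 1.7551 per unit of net cost to the contributor — now above 1 — so contributing fully is weakly dominant for every player.
So the Nash equilibrium is full contribution by all 7; the group earns 7 × (25 × 0.65 + 4.3 × 25) = 866.25.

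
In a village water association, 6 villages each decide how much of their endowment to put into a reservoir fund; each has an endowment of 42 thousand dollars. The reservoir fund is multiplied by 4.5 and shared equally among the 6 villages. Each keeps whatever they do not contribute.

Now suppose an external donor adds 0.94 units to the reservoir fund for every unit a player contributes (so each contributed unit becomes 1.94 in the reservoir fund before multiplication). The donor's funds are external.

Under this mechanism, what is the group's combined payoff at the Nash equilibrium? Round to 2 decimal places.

The effective private return per unit is now 4.5 × 1.94 / 6 = 1.4550 > 1, so every player's dominant strategy flips to full contribution.
At the Nash equilibrium everyone contributes 42. Group total payoff = 4.5 × 1.94 × 252 = 2199.96.

2199.96 thousand dollars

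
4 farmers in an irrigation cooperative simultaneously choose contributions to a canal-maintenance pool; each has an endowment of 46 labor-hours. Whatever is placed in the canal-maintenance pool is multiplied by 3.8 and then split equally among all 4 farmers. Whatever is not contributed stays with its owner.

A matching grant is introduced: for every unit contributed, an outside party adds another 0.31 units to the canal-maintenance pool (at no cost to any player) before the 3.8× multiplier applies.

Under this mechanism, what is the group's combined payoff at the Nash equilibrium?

915.95 labor-hours

Under the mechanism each unit contributed yields 3.8 × 1.31 / 4 = 1.2445 back to its contributor per unit of net cost, which exceeds 1, making full contribution the dominant choice for everyone.
At the Nash equilibrium everyone contributes 46. Group total payoff = 3.8 × 1.31 × 184 = 915.95.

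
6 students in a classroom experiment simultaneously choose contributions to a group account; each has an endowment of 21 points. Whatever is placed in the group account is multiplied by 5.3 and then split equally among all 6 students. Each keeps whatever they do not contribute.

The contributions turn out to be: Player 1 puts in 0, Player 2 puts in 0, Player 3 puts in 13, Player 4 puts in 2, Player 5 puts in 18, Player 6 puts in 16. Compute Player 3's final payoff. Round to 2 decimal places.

51.28 points

Total contributed: 0 + 0 + 13 + 2 + 18 + 16 = 49.
Each receives 5.3 × 49 / 6 = 43.28 from the group account.
Player 3 keeps 21 − 13 = 8, so Player 3's payoff is 8 + 43.28 = 51.28.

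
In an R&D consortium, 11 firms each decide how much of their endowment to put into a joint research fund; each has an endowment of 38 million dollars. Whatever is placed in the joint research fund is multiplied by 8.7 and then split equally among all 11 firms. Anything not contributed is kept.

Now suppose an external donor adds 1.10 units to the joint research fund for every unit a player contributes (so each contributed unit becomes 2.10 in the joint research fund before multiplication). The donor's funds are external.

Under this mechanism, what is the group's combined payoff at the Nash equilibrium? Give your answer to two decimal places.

Under the mechanism each unit contributed yields 8.7 × 2.10 / 11 = 1.6609 back to its contributor per unit of net cost, which exceeds 1, making full contribution the dominant choice for everyone.
At the Nash equilibrium everyone contributes 38. Group total payoff = 8.7 × 2.10 × 418 = 7636.86.

7636.86 million dollars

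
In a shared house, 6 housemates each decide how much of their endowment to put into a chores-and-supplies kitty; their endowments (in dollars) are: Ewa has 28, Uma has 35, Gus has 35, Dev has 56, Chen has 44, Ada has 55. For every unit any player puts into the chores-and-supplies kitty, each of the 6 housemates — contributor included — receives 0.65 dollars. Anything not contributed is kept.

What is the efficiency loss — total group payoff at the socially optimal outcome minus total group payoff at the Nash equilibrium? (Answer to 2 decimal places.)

733.70 dollars

The private return per contributed unit is 0.65 < 1 for everyone, so the Nash equilibrium is zero contribution and the group total is Σ E_j = 28 + 35 + 35 + 56 + 44 + 55 = 253.
Each contributed unit returns 3.900 to the group, so the social optimum is full contribution by everyone: group total = 3.900 × 253 = 986.70.
Efficiency loss = (3.900 − 1) × 253 = 733.70.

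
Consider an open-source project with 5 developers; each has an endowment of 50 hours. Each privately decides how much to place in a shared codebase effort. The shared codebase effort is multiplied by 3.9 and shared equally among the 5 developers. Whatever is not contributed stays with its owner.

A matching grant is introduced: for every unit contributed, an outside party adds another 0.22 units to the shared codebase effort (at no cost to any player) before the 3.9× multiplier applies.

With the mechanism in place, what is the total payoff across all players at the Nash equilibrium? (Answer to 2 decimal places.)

Even with the mechanism, each unit contributed returns only 3.9 × 1.22 / 5 = 0.9516 per unit of net cost, so contributing nothing is still dominant.
Everyone keeps their endowment and the group total is 5 × 50 = 250.

250.00 hours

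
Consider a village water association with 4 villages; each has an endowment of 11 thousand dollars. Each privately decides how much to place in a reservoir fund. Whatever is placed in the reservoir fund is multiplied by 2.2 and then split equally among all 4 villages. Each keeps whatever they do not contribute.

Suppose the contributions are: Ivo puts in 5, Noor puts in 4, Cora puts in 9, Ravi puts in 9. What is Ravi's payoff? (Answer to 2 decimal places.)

16.85 thousand dollars

Total contributed: 5 + 4 + 9 + 9 = 27.
Each receives 2.2 × 27 / 4 = 14.85 from the reservoir fund.
Ravi keeps 11 − 9 = 2, so Ravi's payoff is 2 + 14.85 = 16.85.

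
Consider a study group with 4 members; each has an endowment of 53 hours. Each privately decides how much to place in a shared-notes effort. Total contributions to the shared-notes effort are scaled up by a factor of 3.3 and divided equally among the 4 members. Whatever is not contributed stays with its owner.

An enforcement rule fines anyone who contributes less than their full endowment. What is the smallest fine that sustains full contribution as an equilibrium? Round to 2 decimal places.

Given the others contribute fully, the best deviation is to contribute 0 (any partial contribution still incurs the fine and gives up units whose private return 0.8250 is below 1).
Deviating from 53 to 0 saves 53 hours but forfeits the deviator's share of the drop in the shared-notes effort: 3.3/4 × 53 = 43.72.
So the deviation gain is 53 − 43.72 = 9.28, and the fine must be at least 9.28 hours to wipe it out.

9.28 hours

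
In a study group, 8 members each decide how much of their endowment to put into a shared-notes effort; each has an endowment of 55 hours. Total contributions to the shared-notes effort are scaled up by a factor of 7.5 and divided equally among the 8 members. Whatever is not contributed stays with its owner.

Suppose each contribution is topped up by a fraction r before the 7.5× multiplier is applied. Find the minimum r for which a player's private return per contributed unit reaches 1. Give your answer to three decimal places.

0.067

With matching at rate r, one contributed unit becomes (1 + r) in the shared-notes effort and returns 7.5 × (1 + r) / 8 to the contributor.
Setting this equal to 1: 1 + r = 8/7.5 = 1.0667.
So the minimum matching rate is r = 1.0667 − 1 = 0.067.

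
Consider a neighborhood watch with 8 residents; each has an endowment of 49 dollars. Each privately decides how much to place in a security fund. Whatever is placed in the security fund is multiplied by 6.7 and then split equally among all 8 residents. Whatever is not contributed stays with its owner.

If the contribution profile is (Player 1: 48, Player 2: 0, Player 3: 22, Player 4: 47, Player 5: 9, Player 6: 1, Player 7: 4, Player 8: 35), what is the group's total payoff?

Total contributed: 48 + 0 + 22 + 47 + 9 + 1 + 4 + 35 = 166; total kept: 8 × 49 − 166 = 226.
The security fund pays out 6.7 × 166 = 1112.20 in aggregate.
Group total = 226 + 1112.20 = 1338.20.

1338.20 dollars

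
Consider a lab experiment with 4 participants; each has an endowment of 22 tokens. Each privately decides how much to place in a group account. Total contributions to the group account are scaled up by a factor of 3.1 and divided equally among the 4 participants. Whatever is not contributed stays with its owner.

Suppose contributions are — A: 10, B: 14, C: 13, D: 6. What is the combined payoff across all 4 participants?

Total contributed: 10 + 14 + 13 + 6 = 43; total kept: 4 × 22 − 43 = 45.
The group account pays out 3.1 × 43 = 133.30 in aggregate.
Group total = 45 + 133.30 = 178.30.

178.30 tokens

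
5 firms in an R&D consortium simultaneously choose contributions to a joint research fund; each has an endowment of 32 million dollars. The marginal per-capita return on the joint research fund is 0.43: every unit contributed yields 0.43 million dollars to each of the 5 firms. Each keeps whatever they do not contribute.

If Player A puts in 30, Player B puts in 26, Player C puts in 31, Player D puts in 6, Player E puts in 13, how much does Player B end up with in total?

51.58 million dollars

Total contributed: 30 + 26 + 31 + 6 + 13 = 106.
Each receives 0.43 × 106 = 45.58 from the joint research fund.
Player B keeps 32 − 26 = 6, so Player B's payoff is 6 + 45.58 = 51.58.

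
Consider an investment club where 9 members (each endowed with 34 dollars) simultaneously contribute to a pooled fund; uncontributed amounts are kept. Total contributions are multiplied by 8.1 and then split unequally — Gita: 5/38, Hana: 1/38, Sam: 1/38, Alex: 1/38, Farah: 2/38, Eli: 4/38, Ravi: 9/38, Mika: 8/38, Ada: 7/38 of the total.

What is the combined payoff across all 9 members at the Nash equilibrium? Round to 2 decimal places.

For player j, contributing a unit is worthwhile iff 8.1 × (j's share) ≥ 1, i.e. iff j's share is at least 0.1235.
The shares above 0.1235 belong to Gita, Ravi, Mika and Ada, contributing 34 each; the remaining 5 contribute 0. Total contributed: 136.
The pooled fund pays out 8.1 × 136 = 1101.60 in total (split across the unequal shares, but the aggregate is all that matters for the group sum).
The 5 free-riders keep 34 each, adding 170. Group total = 170 + 1101.60 = 1271.60.

1271.60 dollars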